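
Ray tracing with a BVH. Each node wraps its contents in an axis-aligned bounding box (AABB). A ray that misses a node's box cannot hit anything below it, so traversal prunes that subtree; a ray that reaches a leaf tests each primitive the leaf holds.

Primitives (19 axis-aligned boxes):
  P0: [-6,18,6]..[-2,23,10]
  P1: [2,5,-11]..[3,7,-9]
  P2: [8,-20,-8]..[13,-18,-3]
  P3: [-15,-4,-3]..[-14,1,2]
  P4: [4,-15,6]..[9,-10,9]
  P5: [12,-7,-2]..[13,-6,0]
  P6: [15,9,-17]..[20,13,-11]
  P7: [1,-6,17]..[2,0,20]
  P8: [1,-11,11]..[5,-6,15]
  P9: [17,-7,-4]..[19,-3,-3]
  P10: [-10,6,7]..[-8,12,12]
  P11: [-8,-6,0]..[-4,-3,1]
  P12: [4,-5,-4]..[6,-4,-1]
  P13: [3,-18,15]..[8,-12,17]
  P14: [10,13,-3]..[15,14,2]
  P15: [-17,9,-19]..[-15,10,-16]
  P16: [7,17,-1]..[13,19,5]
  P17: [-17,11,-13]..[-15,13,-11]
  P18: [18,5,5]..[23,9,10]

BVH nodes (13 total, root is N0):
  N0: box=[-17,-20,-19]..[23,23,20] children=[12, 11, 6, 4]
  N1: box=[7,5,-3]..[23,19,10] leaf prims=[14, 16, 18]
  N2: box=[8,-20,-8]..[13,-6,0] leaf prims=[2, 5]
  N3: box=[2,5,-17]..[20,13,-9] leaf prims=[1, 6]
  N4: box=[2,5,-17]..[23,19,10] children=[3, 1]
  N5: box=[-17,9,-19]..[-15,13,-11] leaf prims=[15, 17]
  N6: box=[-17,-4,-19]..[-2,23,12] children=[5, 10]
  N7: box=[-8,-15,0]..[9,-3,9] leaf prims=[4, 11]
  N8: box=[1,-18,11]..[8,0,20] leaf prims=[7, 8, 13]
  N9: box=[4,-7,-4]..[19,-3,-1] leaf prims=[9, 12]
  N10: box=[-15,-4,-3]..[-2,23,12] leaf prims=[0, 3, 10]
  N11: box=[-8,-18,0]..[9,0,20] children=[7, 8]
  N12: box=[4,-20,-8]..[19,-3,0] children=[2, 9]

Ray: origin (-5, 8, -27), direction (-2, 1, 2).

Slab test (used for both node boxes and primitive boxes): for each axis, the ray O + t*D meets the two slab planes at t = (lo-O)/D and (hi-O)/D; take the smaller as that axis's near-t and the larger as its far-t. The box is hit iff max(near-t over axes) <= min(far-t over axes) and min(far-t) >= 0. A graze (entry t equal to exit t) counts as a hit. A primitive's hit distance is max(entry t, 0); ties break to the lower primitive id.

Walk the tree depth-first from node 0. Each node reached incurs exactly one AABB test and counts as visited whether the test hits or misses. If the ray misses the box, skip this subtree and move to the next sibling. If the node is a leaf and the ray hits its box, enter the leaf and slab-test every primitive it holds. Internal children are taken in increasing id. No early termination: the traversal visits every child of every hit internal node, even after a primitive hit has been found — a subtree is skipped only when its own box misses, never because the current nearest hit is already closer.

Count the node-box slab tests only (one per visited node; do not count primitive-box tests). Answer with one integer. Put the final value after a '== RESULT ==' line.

Traverse from the root:
N0 x:[-14,6] y:[-28,15] z:[4,47/2] -> hit [4,6], descend [4, 6, 11, 12]
  N4 x:[-14,-7/2] y:[-3,11] z:[5,37/2] -> miss, prune
  N6 x:[-3/2,6] y:[-12,15] z:[4,39/2] -> hit [4,6], descend [5, 10]
    N5 x:[5,6] y:[1,5] z:[4,8] -> hit [5,5] leaf, test {P15(miss), P17(miss)}
    N10 x:[-3/2,5] y:[-12,15] z:[12,39/2] -> miss, prune
  N11 x:[-7,3/2] y:[-26,-8] z:[27/2,47/2] -> miss, prune
  N12 x:[-12,-9/2] y:[-28,-11] z:[19/2,27/2] -> miss, prune

Visited [0, 4, 6, 5, 10, 11, 12]. Tests: 7 box, 1 leaf. Nearest: miss.

== RESULT ==
7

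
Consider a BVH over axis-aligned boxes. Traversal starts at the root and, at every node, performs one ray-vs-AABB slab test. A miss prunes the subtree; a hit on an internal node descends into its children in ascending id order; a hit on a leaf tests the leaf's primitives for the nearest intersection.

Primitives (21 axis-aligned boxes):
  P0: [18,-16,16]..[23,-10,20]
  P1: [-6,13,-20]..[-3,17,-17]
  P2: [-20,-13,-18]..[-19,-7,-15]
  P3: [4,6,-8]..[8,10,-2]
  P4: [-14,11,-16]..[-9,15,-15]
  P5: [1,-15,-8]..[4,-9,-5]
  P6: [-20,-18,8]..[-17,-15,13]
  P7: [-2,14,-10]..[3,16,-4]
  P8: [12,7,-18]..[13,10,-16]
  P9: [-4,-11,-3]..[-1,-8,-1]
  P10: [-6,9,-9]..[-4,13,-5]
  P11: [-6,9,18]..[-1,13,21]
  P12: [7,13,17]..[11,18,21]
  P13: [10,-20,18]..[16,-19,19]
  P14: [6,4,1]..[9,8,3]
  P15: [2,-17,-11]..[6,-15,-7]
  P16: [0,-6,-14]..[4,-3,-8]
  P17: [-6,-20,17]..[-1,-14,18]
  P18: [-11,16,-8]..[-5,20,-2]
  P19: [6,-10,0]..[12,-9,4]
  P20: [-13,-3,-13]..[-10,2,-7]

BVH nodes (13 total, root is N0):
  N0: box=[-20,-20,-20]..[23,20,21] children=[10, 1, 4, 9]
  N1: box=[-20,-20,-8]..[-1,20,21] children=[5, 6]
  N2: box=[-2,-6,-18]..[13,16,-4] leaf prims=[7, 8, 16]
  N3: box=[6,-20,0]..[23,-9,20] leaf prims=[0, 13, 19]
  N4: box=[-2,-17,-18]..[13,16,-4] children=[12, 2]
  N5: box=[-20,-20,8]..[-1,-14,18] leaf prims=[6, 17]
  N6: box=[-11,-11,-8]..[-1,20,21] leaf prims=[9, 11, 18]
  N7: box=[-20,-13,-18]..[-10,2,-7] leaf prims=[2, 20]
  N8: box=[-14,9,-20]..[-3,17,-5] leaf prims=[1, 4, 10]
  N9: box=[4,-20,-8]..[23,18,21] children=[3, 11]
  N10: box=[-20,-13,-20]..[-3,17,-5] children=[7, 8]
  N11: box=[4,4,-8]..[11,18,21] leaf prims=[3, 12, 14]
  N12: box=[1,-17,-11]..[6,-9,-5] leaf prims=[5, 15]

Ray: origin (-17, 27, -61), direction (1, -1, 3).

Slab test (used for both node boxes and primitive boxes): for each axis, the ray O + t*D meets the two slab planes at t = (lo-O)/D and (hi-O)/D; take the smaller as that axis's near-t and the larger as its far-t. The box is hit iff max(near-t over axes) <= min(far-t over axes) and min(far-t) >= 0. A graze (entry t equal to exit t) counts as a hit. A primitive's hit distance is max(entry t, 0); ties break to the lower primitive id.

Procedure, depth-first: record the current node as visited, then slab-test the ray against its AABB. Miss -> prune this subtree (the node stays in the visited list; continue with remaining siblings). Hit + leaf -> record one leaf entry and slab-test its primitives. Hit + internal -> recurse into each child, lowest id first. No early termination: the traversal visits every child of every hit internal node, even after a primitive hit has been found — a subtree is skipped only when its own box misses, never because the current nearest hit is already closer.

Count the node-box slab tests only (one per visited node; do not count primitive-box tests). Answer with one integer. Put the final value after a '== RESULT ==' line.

Trace the traversal:
N0 x:[-3,40] y:[7,47] z:[41/3,82/3] -> hit [41/3,82/3], descend [1, 4, 9, 10]
  N1 x:[-3,16] y:[7,47] z:[53/3,82/3] -> miss, prune
  N4 x:[15,30] y:[11,44] z:[43/3,19] -> hit [15,19], descend [2, 12]
    N2 x:[15,30] y:[11,33] z:[43/3,19] -> hit [15,19] leaf, test {P7(miss), P8(miss), P16(miss)}
    N12 x:[18,23] y:[36,44] z:[50/3,56/3] -> miss, prune
  N9 x:[21,40] y:[9,47] z:[53/3,82/3] -> hit [21,82/3], descend [3, 11]
    N3 x:[23,40] y:[36,47] z:[61/3,27] -> miss, prune
    N11 x:[21,28] y:[9,23] z:[53/3,82/3] -> hit [21,23] leaf, test {P3(miss), P12(miss), P14(miss)}
  N10 x:[-3,14] y:[10,40] z:[41/3,56/3] -> hit [41/3,14], descend [7, 8]
    N7 x:[-3,7] y:[25,40] z:[43/3,18] -> miss, prune
    N8 x:[3,14] y:[10,18] z:[41/3,56/3] -> hit [41/3,14] leaf, test {P1@t=41/3, P4(miss), P10(miss)}

Summary -> nodes [0, 1, 4, 2, 12, 9, 3, 11, 10, 7, 8]; box-tests=11; leaf-entries=3; first=P1

== RESULT ==
11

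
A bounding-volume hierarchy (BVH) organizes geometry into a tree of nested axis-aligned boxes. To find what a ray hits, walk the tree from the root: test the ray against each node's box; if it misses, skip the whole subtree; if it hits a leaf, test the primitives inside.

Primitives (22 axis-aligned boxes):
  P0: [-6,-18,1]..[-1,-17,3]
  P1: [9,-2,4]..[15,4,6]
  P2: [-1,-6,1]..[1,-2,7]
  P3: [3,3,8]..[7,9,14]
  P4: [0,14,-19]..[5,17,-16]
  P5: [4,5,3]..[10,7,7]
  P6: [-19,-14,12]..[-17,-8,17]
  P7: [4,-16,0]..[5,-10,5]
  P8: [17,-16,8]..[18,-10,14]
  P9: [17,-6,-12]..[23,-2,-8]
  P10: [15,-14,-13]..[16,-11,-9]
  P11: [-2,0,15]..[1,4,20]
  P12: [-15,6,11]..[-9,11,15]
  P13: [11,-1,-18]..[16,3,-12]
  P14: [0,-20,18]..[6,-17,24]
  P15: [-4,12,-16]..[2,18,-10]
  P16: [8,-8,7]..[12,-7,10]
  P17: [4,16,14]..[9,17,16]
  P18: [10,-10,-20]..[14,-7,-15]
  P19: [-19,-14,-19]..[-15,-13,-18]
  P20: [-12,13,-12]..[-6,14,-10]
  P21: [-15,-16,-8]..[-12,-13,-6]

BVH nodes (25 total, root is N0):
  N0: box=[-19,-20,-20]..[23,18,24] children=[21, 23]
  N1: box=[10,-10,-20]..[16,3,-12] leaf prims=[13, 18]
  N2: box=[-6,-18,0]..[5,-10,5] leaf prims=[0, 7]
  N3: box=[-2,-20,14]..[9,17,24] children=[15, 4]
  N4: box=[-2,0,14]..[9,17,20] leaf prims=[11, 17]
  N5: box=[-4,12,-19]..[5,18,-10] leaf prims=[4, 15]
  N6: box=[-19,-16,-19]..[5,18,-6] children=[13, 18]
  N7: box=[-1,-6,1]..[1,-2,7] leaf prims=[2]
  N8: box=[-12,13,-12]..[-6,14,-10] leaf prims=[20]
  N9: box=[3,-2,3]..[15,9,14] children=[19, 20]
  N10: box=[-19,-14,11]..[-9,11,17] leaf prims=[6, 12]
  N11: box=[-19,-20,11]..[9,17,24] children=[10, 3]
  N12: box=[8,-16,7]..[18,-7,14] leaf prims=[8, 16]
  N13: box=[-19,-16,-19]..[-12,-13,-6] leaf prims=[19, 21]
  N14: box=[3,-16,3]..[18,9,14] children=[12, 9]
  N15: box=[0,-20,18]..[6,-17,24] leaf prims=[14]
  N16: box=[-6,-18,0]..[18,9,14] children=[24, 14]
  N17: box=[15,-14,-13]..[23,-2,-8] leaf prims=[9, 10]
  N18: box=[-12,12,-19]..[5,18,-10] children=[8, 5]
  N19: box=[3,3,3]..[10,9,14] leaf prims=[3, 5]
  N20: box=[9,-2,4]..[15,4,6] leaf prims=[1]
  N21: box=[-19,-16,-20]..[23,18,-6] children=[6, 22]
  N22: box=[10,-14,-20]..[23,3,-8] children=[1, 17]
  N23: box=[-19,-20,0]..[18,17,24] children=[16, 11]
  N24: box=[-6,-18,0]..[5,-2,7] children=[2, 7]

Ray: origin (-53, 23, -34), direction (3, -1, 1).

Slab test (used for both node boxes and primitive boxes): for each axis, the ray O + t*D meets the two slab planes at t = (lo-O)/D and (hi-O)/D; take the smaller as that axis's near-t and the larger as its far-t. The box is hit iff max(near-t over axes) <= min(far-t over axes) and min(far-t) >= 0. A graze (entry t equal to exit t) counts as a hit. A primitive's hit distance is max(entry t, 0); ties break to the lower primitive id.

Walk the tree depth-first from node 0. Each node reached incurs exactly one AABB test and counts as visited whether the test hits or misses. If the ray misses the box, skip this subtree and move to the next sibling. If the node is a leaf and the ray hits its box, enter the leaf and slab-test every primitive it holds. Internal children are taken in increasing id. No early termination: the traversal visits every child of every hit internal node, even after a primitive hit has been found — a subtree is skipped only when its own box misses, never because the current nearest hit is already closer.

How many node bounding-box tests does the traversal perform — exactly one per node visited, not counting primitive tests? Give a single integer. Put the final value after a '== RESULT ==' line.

Traverse from the root:
N0 x:[34/3,76/3] y:[5,43] z:[14,58] -> hit [14,76/3], descend [21, 23]
  N21 x:[34/3,76/3] y:[5,39] z:[14,28] -> hit [14,76/3], descend [6, 22]
    N6 x:[34/3,58/3] y:[5,39] z:[15,28] -> hit [15,58/3], descend [13, 18]
      N13 x:[34/3,41/3] y:[36,39] z:[15,28] -> miss, prune
      N18 x:[41/3,58/3] y:[5,11] z:[15,24] -> miss, prune
    N22 x:[21,76/3] y:[20,37] z:[14,26] -> hit [21,76/3], descend [1, 17]
      N1 x:[21,23] y:[20,33] z:[14,22] -> hit [21,22] leaf, test {P13@t=64/3, P18(miss)}
      N17 x:[68/3,76/3] y:[25,37] z:[21,26] -> hit [25,76/3] leaf, test {P9@t=25, P10(miss)}
  N23 x:[34/3,71/3] y:[6,43] z:[34,58] -> miss, prune

Visited [0, 21, 6, 13, 18, 22, 1, 17, 23]. Tests: 9 box, 2 leaf. Nearest: P13.

== RESULT ==
9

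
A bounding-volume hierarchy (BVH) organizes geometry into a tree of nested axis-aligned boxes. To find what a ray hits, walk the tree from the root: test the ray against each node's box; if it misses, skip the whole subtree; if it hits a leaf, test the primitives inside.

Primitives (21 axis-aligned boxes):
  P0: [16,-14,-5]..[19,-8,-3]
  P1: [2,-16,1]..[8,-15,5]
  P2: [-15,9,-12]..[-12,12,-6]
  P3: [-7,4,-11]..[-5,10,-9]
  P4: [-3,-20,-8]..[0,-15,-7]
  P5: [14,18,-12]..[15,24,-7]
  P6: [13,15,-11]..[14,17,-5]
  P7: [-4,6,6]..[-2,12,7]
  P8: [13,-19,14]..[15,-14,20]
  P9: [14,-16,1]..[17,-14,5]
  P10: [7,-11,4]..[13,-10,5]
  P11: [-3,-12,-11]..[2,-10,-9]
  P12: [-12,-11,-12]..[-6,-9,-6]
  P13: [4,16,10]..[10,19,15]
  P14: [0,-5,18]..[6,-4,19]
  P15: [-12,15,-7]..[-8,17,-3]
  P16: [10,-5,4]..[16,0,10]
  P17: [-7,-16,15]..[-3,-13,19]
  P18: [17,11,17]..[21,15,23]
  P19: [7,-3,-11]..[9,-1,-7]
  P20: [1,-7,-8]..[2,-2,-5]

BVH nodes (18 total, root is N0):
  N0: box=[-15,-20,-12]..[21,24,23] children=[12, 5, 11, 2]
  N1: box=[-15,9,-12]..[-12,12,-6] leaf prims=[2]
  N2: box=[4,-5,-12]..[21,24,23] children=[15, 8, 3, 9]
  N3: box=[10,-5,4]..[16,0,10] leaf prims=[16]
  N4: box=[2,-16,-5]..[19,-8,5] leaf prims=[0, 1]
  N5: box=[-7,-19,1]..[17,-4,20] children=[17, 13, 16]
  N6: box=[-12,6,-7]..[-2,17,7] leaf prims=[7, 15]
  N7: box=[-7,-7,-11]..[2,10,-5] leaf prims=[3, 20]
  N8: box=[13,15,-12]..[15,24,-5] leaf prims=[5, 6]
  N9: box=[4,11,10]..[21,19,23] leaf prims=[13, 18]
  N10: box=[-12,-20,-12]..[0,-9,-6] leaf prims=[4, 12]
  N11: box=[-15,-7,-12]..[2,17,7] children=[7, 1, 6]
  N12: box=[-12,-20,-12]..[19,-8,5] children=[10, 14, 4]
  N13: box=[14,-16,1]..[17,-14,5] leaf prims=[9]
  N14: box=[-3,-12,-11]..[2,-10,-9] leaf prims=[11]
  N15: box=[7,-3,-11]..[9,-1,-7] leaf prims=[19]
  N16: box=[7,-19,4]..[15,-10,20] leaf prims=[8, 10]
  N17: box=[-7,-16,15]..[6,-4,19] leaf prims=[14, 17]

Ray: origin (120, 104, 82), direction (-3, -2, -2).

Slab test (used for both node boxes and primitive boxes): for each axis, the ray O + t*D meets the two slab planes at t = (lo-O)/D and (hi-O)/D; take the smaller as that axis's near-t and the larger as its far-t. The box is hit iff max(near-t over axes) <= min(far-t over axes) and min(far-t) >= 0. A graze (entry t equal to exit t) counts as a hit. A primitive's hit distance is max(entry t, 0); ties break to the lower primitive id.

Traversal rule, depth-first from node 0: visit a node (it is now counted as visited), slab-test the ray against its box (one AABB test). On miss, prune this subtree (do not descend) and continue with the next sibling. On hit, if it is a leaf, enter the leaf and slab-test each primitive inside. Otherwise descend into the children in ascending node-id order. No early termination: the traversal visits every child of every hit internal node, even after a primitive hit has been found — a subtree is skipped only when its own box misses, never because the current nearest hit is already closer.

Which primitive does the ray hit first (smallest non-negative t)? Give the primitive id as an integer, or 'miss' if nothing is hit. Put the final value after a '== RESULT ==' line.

Traverse from the root:
N0 x:[33,45] y:[40,62] z:[59/2,47] -> hit [40,45], descend [2, 5, 11, 12]
  N2 x:[33,116/3] y:[40,109/2] z:[59/2,47] -> miss, prune
  N5 x:[103/3,127/3] y:[54,123/2] z:[31,81/2] -> miss, prune
  N11 x:[118/3,45] y:[87/2,111/2] z:[75/2,47] -> hit [87/2,45], descend [1, 6, 7]
    N1 x:[44,45] y:[46,95/2] z:[44,47] -> miss, prune
    N6 x:[122/3,44] y:[87/2,49] z:[75/2,89/2] -> hit [87/2,44] leaf, test {P7(miss), P15@t=87/2}
    N7 x:[118/3,127/3] y:[47,111/2] z:[87/2,93/2] -> miss, prune
  N12 x:[101/3,44] y:[56,62] z:[77/2,47] -> miss, prune

8 AABB tests over nodes [0, 2, 5, 11, 1, 6, 7, 12]; 1 leaf entered; closest P15.

== RESULT ==
15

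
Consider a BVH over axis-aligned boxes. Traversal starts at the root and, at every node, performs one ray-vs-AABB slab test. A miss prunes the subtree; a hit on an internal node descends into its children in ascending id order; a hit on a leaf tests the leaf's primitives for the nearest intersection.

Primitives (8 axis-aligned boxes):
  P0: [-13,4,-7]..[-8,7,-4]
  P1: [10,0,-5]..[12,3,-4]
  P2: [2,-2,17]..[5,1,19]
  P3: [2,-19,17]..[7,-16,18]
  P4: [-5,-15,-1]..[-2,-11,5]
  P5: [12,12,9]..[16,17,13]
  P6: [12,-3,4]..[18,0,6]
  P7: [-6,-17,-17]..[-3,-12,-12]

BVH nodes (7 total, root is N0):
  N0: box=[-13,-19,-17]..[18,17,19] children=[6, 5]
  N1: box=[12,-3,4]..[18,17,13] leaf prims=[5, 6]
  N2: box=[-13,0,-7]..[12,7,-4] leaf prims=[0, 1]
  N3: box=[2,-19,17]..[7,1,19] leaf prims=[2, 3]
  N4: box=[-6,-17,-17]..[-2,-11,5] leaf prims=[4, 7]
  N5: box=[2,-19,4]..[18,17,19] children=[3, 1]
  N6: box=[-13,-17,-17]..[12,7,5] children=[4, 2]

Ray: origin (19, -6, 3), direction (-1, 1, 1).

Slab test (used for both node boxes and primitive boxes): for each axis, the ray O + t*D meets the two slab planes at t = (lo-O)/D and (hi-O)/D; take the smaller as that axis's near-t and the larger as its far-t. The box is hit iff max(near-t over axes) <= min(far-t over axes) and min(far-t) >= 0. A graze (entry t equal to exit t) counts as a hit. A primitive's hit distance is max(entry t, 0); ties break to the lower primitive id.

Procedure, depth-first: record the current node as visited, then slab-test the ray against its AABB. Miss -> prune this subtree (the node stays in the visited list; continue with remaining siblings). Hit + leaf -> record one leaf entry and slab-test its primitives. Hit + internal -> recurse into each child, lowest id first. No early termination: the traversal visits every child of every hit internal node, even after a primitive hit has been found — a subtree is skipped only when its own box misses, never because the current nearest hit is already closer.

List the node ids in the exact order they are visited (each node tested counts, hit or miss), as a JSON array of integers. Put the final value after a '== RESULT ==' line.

Traverse from the root:
N0 x:[1,32] y:[-13,23] z:[-20,16] -> hit [1,16], descend [5, 6]
  N5 x:[1,17] y:[-13,23] z:[1,16] -> hit [1,16], descend [1, 3]
    N1 x:[1,7] y:[3,23] z:[1,10] -> hit [3,7] leaf, test {P5(miss), P6@t=3}
    N3 x:[12,17] y:[-13,7] z:[14,16] -> miss, prune
  N6 x:[7,32] y:[-11,13] z:[-20,2] -> miss, prune

Visited [0, 5, 1, 3, 6]. Tests: 5 box, 1 leaf. Nearest: P6.

== RESULT ==
[0, 5, 1, 3, 6]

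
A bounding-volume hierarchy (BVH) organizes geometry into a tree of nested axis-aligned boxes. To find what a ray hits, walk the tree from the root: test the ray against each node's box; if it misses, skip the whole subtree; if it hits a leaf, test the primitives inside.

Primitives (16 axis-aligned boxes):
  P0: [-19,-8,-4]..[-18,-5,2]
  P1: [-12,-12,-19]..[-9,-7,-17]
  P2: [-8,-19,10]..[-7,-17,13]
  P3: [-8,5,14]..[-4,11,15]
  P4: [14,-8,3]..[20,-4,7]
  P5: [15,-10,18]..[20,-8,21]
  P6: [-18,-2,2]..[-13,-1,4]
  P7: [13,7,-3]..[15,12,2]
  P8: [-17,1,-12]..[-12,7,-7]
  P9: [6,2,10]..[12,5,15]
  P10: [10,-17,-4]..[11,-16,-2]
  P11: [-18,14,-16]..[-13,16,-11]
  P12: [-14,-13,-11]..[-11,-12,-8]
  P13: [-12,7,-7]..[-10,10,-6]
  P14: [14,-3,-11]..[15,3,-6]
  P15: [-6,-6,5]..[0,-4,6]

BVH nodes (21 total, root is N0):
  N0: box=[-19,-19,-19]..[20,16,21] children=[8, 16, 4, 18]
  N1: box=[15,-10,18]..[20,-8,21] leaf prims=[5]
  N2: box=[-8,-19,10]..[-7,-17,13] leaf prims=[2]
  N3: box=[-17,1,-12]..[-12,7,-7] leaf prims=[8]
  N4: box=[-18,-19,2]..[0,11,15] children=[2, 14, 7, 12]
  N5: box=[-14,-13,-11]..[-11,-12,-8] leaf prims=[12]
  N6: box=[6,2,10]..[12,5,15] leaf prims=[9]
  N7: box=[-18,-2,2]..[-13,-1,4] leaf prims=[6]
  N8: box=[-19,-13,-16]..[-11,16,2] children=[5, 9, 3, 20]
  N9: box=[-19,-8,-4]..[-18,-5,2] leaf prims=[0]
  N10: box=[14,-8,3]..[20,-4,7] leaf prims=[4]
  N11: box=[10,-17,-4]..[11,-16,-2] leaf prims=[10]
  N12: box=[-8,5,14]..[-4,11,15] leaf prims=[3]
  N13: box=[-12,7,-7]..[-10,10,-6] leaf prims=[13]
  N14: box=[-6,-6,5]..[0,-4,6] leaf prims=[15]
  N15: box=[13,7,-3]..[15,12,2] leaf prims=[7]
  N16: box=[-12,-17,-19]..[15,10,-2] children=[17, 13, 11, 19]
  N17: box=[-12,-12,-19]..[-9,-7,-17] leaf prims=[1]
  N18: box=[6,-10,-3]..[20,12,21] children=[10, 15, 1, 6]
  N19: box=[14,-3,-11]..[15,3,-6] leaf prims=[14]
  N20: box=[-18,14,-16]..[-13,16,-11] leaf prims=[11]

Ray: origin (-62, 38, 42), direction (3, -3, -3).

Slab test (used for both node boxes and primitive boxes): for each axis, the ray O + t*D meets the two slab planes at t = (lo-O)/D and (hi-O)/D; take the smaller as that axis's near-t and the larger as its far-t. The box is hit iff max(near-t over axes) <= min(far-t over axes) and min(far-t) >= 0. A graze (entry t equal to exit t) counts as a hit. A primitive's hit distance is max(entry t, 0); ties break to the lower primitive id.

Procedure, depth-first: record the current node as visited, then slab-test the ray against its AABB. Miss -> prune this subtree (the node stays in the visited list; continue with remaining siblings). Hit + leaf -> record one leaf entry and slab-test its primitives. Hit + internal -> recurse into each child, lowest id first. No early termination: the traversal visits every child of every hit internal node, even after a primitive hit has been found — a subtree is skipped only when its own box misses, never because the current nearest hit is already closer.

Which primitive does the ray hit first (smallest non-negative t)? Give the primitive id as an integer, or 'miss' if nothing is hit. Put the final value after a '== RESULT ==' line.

Walk:
N0 x:[43/3,82/3] y:[22/3,19] z:[7,61/3] -> hit [43/3,19], descend [4, 8, 16, 18]
  N4 x:[44/3,62/3] y:[9,19] z:[9,40/3] -> miss, prune
  N8 x:[43/3,17] y:[22/3,17] z:[40/3,58/3] -> hit [43/3,17], descend [3, 5, 9, 20]
    N3 x:[15,50/3] y:[31/3,37/3] z:[49/3,18] -> miss, prune
    N5 x:[16,17] y:[50/3,17] z:[50/3,53/3] -> hit [50/3,17] leaf, test {P12@t=50/3}
    N9 x:[43/3,44/3] y:[43/3,46/3] z:[40/3,46/3] -> hit [43/3,44/3] leaf, test {P0@t=43/3}
    N20 x:[44/3,49/3] y:[22/3,8] z:[53/3,58/3] -> miss, prune
  N16 x:[50/3,77/3] y:[28/3,55/3] z:[44/3,61/3] -> hit [50/3,55/3], descend [11, 13, 17, 19]
    N11 x:[24,73/3] y:[18,55/3] z:[44/3,46/3] -> miss, prune
    N13 x:[50/3,52/3] y:[28/3,31/3] z:[16,49/3] -> miss, prune
    N17 x:[50/3,53/3] y:[15,50/3] z:[59/3,61/3] -> miss, prune
    N19 x:[76/3,77/3] y:[35/3,41/3] z:[16,53/3] -> miss, prune
  N18 x:[68/3,82/3] y:[26/3,16] z:[7,15] -> miss, prune

order=[0, 4, 8, 3, 5, 9, 20, 16, 11, 13, 17, 19, 18]  |boxes|=13  |leaves|=2  hit=P0

== RESULT ==
0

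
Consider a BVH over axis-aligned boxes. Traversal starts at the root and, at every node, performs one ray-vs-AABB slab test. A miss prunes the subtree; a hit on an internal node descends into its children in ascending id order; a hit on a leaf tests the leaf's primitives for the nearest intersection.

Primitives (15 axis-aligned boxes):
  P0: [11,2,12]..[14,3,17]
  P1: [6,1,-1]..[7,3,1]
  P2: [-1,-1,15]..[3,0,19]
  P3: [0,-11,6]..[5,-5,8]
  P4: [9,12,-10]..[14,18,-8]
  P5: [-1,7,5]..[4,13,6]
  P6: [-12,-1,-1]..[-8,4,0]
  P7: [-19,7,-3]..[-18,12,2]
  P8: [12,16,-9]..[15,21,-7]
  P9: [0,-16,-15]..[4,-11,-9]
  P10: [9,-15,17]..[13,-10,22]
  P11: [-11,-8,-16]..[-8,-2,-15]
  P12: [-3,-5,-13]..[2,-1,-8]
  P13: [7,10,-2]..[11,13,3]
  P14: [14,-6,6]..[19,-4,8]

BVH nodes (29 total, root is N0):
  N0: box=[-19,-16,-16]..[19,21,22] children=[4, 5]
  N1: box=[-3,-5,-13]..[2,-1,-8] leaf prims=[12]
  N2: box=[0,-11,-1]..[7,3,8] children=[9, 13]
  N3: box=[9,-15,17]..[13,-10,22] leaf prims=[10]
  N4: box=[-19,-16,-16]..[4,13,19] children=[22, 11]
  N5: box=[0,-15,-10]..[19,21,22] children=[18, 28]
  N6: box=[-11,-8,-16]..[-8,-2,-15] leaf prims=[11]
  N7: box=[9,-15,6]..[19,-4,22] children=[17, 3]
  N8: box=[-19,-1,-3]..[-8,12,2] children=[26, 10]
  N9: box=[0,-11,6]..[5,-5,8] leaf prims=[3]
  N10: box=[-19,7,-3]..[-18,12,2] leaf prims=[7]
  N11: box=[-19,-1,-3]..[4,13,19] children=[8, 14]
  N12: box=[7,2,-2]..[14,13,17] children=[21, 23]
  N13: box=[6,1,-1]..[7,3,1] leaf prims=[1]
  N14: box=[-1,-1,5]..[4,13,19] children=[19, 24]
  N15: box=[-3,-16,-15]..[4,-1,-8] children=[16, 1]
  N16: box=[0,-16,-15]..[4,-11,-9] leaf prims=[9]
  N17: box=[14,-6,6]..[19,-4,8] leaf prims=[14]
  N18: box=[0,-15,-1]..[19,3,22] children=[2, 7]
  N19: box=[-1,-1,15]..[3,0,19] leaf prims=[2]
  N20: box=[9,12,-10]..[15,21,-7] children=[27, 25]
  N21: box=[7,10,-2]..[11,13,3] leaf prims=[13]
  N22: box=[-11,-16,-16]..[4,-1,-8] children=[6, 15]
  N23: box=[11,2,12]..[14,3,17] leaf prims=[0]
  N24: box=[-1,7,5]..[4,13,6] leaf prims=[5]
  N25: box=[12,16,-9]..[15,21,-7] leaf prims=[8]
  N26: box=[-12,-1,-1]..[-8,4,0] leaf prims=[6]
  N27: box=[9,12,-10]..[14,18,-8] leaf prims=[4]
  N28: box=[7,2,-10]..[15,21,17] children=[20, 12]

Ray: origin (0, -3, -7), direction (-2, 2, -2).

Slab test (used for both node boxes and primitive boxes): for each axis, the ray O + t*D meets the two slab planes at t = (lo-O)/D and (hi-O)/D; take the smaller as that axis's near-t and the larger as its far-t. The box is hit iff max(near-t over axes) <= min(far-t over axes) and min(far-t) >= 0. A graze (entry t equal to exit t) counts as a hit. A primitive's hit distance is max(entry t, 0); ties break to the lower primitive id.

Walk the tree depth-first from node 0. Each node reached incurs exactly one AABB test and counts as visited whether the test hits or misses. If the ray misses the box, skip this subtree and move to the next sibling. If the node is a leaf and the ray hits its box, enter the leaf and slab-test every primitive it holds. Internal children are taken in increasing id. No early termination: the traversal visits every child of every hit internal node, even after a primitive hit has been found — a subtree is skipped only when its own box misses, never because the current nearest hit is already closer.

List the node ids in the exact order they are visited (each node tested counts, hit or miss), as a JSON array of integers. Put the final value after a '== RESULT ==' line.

Traverse from the root:
N0 x:[-19/2,19/2] y:[-13/2,12] z:[-29/2,9/2] -> hit [-13/2,9/2], descend [4, 5]
  N4 x:[-2,19/2] y:[-13/2,8] z:[-13,9/2] -> hit [-2,9/2], descend [11, 22]
    N11 x:[-2,19/2] y:[1,8] z:[-13,-2] -> miss, prune
    N22 x:[-2,11/2] y:[-13/2,1] z:[1/2,9/2] -> hit [1/2,1], descend [6, 15]
      N6 x:[4,11/2] y:[-5/2,1/2] z:[4,9/2] -> miss, prune
      N15 x:[-2,3/2] y:[-13/2,1] z:[1/2,4] -> hit [1/2,1], descend [1, 16]
        N1 x:[-1,3/2] y:[-1,1] z:[1/2,3] -> hit [1/2,1] leaf, test {P12@t=1/2}
        N16 x:[-2,0] y:[-13/2,-4] z:[1,4] -> miss, prune
  N5 x:[-19/2,0] y:[-6,12] z:[-29/2,3/2] -> hit [-6,0], descend [18, 28]
    N18 x:[-19/2,0] y:[-6,3] z:[-29/2,-3] -> miss, prune
    N28 x:[-15/2,-7/2] y:[5/2,12] z:[-12,3/2] -> miss, prune

11 AABB tests over nodes [0, 4, 11, 22, 6, 15, 1, 16, 5, 18, 28]; 1 leaf entered; closest P12.

== RESULT ==
[0, 4, 11, 22, 6, 15, 1, 16, 5, 18, 28]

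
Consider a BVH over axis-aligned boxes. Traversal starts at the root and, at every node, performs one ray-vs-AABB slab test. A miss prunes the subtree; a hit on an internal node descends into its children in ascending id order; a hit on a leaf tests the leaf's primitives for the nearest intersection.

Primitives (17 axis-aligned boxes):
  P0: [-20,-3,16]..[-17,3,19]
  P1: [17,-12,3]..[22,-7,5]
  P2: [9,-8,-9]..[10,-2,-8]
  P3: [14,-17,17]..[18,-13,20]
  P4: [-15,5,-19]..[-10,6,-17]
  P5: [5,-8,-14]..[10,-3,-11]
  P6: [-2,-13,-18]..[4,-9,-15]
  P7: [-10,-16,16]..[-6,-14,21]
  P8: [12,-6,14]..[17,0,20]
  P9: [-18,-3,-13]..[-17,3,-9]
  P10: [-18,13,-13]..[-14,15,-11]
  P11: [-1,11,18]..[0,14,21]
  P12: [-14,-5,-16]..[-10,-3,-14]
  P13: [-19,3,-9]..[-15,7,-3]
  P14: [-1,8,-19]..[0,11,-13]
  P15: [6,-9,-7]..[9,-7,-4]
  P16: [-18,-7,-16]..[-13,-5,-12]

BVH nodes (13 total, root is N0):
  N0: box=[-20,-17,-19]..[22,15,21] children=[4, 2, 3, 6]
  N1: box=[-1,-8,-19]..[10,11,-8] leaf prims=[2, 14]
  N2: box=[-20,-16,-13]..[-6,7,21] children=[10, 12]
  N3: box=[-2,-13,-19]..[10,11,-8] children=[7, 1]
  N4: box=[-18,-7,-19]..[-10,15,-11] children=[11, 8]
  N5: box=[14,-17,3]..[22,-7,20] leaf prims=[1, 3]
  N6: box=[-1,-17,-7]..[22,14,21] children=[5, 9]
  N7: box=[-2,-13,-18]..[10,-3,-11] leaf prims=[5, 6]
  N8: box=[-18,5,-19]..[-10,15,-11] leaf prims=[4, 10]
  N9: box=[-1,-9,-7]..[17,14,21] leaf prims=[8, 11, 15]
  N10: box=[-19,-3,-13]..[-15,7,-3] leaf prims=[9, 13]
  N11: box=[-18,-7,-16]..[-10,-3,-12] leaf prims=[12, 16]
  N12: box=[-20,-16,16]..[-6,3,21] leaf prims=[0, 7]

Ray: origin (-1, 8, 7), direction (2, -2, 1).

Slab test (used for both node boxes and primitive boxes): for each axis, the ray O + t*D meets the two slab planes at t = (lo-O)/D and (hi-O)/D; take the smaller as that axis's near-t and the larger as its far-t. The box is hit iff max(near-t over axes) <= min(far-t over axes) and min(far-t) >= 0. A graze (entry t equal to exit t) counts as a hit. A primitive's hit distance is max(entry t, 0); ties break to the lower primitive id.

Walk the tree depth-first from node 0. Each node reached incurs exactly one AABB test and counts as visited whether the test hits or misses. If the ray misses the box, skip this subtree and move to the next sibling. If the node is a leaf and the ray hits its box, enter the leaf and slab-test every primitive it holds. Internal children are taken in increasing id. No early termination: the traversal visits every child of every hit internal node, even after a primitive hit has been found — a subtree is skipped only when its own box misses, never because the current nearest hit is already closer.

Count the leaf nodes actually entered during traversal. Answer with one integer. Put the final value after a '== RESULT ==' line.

Trace the traversal:
N0 x:[-19/2,23/2] y:[-7/2,25/2] z:[-26,14] -> hit [-7/2,23/2], descend [2, 3, 4, 6]
  N2 x:[-19/2,-5/2] y:[1/2,12] z:[-20,14] -> miss, prune
  N3 x:[-1/2,11/2] y:[-3/2,21/2] z:[-26,-15] -> miss, prune
  N4 x:[-17/2,-9/2] y:[-7/2,15/2] z:[-26,-18] -> miss, prune
  N6 x:[0,23/2] y:[-3,25/2] z:[-14,14] -> hit [0,23/2], descend [5, 9]
    N5 x:[15/2,23/2] y:[15/2,25/2] z:[-4,13] -> hit [15/2,23/2] leaf, test {P1(miss), P3(miss)}
    N9 x:[0,9] y:[-3,17/2] z:[-14,14] -> hit [0,17/2] leaf, test {P8@t=7, P11(miss), P15(miss)}

Summary -> nodes [0, 2, 3, 4, 6, 5, 9]; box-tests=7; leaf-entries=2; first=P8

== RESULT ==
2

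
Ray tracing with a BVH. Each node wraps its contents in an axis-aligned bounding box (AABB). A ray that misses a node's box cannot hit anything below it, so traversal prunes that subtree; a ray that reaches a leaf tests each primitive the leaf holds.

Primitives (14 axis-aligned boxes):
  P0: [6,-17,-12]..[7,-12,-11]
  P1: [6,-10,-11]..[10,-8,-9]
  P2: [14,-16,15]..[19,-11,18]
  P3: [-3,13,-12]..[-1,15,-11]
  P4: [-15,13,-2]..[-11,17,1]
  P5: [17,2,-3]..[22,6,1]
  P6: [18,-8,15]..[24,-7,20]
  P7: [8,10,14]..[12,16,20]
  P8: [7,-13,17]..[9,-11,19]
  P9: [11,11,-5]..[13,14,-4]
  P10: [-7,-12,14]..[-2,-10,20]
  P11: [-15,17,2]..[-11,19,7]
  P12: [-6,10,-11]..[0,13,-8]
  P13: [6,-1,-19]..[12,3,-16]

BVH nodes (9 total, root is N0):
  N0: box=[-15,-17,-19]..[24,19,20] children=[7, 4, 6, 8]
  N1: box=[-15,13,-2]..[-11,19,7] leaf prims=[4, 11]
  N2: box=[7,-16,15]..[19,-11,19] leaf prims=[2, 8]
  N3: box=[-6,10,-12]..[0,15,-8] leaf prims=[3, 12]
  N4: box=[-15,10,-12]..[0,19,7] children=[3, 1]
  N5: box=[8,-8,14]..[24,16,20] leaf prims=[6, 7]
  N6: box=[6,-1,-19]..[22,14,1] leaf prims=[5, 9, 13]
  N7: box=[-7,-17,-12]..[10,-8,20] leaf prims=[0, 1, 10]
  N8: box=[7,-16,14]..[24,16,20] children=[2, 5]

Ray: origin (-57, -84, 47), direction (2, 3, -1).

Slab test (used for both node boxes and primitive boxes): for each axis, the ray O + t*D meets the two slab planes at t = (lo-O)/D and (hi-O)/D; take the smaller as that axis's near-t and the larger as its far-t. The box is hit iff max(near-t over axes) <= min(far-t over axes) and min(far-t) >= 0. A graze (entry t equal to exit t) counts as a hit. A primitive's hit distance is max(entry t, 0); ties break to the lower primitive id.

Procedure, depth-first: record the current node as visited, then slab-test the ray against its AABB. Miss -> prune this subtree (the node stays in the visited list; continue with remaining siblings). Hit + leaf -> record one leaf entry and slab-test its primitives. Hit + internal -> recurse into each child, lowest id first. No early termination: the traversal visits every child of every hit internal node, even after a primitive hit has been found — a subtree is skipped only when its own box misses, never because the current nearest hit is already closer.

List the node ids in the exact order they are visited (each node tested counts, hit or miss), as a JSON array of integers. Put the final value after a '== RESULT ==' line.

Traverse from the root:
N0 x:[21,81/2] y:[67/3,103/3] z:[27,66] -> hit [27,103/3], descend [4, 6, 7, 8]
  N4 x:[21,57/2] y:[94/3,103/3] z:[40,59] -> miss, prune
  N6 x:[63/2,79/2] y:[83/3,98/3] z:[46,66] -> miss, prune
  N7 x:[25,67/2] y:[67/3,76/3] z:[27,59] -> miss, prune
  N8 x:[32,81/2] y:[68/3,100/3] z:[27,33] -> hit [32,33], descend [2, 5]
    N2 x:[32,38] y:[68/3,73/3] z:[28,32] -> miss, prune
    N5 x:[65/2,81/2] y:[76/3,100/3] z:[27,33] -> hit [65/2,33] leaf, test {P6(miss), P7@t=65/2}

Summary -> nodes [0, 4, 6, 7, 8, 2, 5]; box-tests=7; leaf-entries=1; first=P7

== RESULT ==
[0, 4, 6, 7, 8, 2, 5]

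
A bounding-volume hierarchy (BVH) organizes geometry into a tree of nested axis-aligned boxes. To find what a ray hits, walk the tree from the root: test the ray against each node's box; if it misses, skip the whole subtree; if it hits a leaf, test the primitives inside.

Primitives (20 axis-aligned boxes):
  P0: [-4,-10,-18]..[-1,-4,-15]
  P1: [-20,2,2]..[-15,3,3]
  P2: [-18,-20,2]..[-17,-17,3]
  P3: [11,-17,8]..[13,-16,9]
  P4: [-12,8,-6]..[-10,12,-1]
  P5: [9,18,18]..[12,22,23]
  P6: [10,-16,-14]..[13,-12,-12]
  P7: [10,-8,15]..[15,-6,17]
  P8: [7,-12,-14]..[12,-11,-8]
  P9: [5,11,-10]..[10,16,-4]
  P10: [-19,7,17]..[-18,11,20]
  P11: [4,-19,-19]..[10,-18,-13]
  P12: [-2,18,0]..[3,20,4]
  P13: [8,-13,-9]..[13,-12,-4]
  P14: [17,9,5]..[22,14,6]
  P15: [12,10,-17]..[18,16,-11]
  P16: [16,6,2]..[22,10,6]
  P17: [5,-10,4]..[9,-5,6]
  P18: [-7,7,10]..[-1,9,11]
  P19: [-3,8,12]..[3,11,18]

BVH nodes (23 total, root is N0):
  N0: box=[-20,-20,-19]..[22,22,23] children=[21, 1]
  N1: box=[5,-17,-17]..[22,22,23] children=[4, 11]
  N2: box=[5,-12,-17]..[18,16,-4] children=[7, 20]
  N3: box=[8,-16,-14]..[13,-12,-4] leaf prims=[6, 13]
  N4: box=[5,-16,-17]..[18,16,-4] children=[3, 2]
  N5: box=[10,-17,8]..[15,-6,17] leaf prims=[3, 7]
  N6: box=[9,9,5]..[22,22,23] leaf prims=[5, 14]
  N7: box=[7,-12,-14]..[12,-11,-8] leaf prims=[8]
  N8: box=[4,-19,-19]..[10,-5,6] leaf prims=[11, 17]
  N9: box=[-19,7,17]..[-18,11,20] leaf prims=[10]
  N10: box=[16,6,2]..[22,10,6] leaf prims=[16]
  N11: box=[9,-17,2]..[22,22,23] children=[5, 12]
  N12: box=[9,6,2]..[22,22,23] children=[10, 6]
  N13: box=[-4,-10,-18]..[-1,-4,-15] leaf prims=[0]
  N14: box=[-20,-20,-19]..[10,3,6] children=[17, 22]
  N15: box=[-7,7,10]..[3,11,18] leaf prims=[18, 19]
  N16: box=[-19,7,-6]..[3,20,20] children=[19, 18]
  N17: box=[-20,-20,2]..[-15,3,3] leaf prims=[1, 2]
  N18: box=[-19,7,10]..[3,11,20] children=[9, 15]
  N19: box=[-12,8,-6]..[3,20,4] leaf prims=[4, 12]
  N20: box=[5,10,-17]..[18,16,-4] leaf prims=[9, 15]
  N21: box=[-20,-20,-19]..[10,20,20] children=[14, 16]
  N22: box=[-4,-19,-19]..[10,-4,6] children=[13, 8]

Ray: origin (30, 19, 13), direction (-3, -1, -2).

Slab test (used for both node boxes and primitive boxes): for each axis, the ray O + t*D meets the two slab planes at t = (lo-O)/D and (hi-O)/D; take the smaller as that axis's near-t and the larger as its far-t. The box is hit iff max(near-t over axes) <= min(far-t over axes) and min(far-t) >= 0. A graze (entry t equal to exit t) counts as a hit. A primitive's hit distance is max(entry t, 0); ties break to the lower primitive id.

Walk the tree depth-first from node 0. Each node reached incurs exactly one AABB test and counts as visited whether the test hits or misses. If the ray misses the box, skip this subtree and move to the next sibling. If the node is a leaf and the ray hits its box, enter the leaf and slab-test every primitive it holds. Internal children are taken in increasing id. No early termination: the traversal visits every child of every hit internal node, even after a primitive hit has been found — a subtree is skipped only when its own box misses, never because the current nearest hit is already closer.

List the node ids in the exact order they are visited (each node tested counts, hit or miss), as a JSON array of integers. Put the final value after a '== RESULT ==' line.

Trace the traversal:
N0 x:[8/3,50/3] y:[-3,39] z:[-5,16] -> hit [8/3,16], descend [1, 21]
  N1 x:[8/3,25/3] y:[-3,36] z:[-5,15] -> hit [8/3,25/3], descend [4, 11]
    N4 x:[4,25/3] y:[3,35] z:[17/2,15] -> miss, prune
    N11 x:[8/3,7] y:[-3,36] z:[-5,11/2] -> hit [8/3,11/2], descend [5, 12]
      N5 x:[5,20/3] y:[25,36] z:[-2,5/2] -> miss, prune
      N12 x:[8/3,7] y:[-3,13] z:[-5,11/2] -> hit [8/3,11/2], descend [6, 10]
        N6 x:[8/3,7] y:[-3,10] z:[-5,4] -> hit [8/3,4] leaf, test {P5(miss), P14(miss)}
        N10 x:[8/3,14/3] y:[9,13] z:[7/2,11/2] -> miss, prune
  N21 x:[20/3,50/3] y:[-1,39] z:[-7/2,16] -> hit [20/3,16], descend [14, 16]
    N14 x:[20/3,50/3] y:[16,39] z:[7/2,16] -> hit [16,16], descend [17, 22]
      N17 x:[15,50/3] y:[16,39] z:[5,11/2] -> miss, prune
      N22 x:[20/3,34/3] y:[23,38] z:[7/2,16] -> miss, prune
    N16 x:[9,49/3] y:[-1,12] z:[-7/2,19/2] -> hit [9,19/2], descend [18, 19]
      N18 x:[9,49/3] y:[8,12] z:[-7/2,3/2] -> miss, prune
      N19 x:[9,14] y:[-1,11] z:[9/2,19/2] -> hit [9,19/2] leaf, test {P4(miss), P12(miss)}

15 AABB tests over nodes [0, 1, 4, 11, 5, 12, 6, 10, 21, 14, 17, 22, 16, 18, 19]; 2 leaves entered; closest miss.

== RESULT ==
[0, 1, 4, 11, 5, 12, 6, 10, 21, 14, 17, 22, 16, 18, 19]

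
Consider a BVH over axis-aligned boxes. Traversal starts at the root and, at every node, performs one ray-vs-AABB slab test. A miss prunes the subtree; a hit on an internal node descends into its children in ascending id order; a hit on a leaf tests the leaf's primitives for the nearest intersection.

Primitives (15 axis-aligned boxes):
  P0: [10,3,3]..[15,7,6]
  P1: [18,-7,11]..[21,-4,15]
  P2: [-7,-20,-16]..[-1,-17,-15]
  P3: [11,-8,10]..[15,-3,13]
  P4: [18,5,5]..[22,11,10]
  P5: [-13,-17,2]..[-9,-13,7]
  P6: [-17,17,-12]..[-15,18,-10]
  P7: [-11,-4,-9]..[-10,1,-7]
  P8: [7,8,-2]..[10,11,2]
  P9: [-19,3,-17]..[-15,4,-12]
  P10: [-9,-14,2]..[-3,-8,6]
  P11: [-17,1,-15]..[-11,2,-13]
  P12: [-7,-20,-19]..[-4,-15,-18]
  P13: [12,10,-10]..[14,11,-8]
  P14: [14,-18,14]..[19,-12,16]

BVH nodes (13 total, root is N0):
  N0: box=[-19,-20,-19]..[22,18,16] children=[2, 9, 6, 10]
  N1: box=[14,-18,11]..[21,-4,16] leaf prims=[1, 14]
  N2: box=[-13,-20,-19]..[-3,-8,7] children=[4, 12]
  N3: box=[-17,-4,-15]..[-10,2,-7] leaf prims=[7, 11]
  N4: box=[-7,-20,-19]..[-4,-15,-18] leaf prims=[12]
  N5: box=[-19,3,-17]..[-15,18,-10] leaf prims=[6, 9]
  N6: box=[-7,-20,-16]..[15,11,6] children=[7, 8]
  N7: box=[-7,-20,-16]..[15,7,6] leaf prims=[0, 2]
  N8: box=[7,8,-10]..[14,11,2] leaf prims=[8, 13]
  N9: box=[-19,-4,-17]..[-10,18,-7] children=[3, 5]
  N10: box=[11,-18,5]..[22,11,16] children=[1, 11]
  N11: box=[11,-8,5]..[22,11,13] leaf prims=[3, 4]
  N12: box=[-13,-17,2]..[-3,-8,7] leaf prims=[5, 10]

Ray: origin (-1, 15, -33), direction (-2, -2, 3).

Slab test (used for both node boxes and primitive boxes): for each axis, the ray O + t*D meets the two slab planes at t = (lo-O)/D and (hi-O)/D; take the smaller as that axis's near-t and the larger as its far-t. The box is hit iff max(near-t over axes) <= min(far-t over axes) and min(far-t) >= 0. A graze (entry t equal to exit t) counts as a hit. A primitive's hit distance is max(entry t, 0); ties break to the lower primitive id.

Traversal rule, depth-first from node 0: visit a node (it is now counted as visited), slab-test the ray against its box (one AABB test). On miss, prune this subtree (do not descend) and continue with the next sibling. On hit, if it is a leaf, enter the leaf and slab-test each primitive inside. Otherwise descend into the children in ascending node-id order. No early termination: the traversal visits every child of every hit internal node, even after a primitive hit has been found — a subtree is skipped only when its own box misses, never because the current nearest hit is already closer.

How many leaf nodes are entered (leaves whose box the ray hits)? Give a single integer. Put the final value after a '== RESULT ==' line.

Traverse from the root:
N0 x:[-23/2,9] y:[-3/2,35/2] z:[14/3,49/3] -> hit [14/3,9], descend [2, 6, 9, 10]
  N2 x:[1,6] y:[23/2,35/2] z:[14/3,40/3] -> miss, prune
  N6 x:[-8,3] y:[2,35/2] z:[17/3,13] -> miss, prune
  N9 x:[9/2,9] y:[-3/2,19/2] z:[16/3,26/3] -> hit [16/3,26/3], descend [3, 5]
    N3 x:[9/2,8] y:[13/2,19/2] z:[6,26/3] -> hit [13/2,8] leaf, test {P7(miss), P11@t=13/2}
    N5 x:[7,9] y:[-3/2,6] z:[16/3,23/3] -> miss, prune
  N10 x:[-23/2,-6] y:[2,33/2] z:[38/3,49/3] -> miss, prune

Summary -> nodes [0, 2, 6, 9, 3, 5, 10]; box-tests=7; leaf-entries=1; first=P11

== RESULT ==
1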